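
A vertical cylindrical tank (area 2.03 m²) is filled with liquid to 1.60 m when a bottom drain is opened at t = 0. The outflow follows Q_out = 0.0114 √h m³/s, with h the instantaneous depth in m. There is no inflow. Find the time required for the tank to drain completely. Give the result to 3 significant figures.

450 s

With no inflow, A dh/dt = −0.0114 √h.
This is separable: 2 d(√h)/dt = −0.0114/A, so √h = √h₀ − (0.0114/(2A)) t.
Set h = 0: 2√h₀ = (0.0114/A) t_empty ⇒ t_empty = 2A√h₀/0.0114.
t_empty = 2·2.03·√1.60/0.0114 = 4.0600·1.2649/0.0114 = 450.49 s.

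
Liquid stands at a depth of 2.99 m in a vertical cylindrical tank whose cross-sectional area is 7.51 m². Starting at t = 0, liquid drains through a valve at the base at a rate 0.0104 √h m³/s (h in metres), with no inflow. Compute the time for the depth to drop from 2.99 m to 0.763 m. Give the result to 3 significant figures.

1240 s

Unsteady balance on liquid volume: A dh/dt = −0.0104 √h.
∫ h^(−1/2) dh = −(0.0104/A) ∫ dt, giving 2√h = 2√h₀ − (0.0104/A) t.
t = 2A(√h₀ − √h)/0.0104 = 2·7.51·(√2.99 − √0.763)/0.0104
  = 15.020 × (1.7292 − 0.87350) / 0.0104 = 1235.8 s.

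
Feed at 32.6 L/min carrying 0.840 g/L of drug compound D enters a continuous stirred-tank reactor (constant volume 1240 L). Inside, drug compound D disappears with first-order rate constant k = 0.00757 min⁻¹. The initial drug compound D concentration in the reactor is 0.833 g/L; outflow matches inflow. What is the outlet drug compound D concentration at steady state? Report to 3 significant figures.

V dC/dt = Q(C_in − C) − k V C.
At steady state: 0 = Q C_in − (Q + kV) C_ss, so C_ss = Q C_in/(Q + kV).
C_ss = 32.6·0.840/(32.6 + 0.00757·1240) = 27.384/41.987 = 0.65220 g/L.

0.652 g/L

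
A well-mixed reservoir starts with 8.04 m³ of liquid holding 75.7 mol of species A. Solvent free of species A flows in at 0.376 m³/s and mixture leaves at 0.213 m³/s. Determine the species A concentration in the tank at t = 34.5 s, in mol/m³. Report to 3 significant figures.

Total volume: dV/dt = Q_in − Q_out = 0.16300 m³/s, so V(t) = 8.04 + 0.16300 t and V(34.5) = 13.663 m³.
Species balance (pure solvent in): dm/dt = −Q_out · m/V(t).
Separate: dm/m = −Q_out dt/V(t) ⇒ ln(m/m₀) = −(Q_out/(Q_in−Q_out)) ln(V/V₀).
m = m₀ (V₀/V)^(Q_out/(Q_in−Q_out)) = 75.7 × (8.04/13.663)^(1.3067) = 37.857 mol.
C = m/V = 37.857/13.663 = 2.7707 mol/m³.

2.77 mol/m³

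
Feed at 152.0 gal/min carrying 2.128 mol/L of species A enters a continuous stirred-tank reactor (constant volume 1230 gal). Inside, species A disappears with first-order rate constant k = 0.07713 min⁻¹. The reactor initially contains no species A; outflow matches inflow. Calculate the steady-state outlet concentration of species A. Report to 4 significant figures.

Accumulation = in − out − consumed: V dC/dt = Q C_in − Q C − k V C.
Steady state (dC/dt = 0): C_ss = Q C_in/(Q + kV) = C_in/(1 + kV/Q).
C_ss = 152.0·2.128/(152.0 + 0.07713·1230) = 323.456/246.870 = 1.31023 mol/L.

1.310 mol/L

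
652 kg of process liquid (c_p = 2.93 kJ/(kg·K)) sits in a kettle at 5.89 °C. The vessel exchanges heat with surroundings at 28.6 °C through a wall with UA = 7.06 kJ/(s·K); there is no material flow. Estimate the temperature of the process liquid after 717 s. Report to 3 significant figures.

27.0 °C

M c_p dT/dt = −UA(T − T_amb).
dT/dt = (T_ss − T)/τ with T_ss = T_amb = 28.600 °C, τ = M c_p/UA = 652·2.93/7.06 = 270.59 s.
Solution: T(t) = T_ss + (T₀ − T_ss) e^(−t/τ).
T(717) = 28.600 + (-22.710)·0.070667 = 26.995 °C.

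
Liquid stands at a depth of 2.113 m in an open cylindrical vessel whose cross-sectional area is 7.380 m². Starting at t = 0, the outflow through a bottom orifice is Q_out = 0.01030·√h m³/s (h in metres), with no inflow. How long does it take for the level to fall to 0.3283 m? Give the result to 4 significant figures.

1262 s

A dh/dt = −Q_out = −0.01030 √h.
∫ h^(−1/2) dh = −(0.01030/A) ∫ dt, giving 2√h = 2√h₀ − (0.01030/A) t.
t = 2A(√h₀ − √h)/0.01030 = 2·7.380·(√2.113 − √0.3283)/0.01030
  = 14.7600 × (1.45362 − 0.572975) / 0.01030 = 1261.97 s.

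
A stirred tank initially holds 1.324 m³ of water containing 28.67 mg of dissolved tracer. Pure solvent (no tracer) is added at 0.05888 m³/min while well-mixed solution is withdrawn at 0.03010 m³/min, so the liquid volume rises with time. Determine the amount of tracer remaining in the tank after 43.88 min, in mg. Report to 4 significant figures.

14.23 mg

Let m(t) be the amount of tracer. Volume: V(t) = V₀ + (Q_in − Q_out) t = 1.324 + 0.0287800 t; V(43.88) = 2.58687 m³.
Solute balance: dm/dt = 0 − Q_out C = −Q_out m/V(t).
dm/m = −Q_out dt/(V₀ + 0.0287800 t); integrating gives ln(m/m₀) = −(Q_out/(Q_in−Q_out)) ln(V/V₀).
m = m₀ (V₀/V)^(Q_out/(Q_in−Q_out)) = 28.67 × (1.324/2.58687)^(1.04587) = 14.2298 mg.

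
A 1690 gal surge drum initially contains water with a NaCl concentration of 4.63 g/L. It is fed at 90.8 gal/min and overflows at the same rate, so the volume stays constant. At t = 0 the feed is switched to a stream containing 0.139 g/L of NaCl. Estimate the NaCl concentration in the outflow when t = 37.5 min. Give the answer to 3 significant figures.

0.738 g/L

Mass balance on the solute (V constant): V dC/dt = Q(C_in − C).
Time constant τ = V/Q = 1690/90.8 = 18.612 min.
This is linear first-order; C(t) = C_in + (C₀ − C_in) e^(−t/τ).
C(37.5) = 0.139 + (4.63 − 0.139)·e^(−37.5/18.612) = 0.139 + (4.4910)·0.13335 = 0.73787 g/L.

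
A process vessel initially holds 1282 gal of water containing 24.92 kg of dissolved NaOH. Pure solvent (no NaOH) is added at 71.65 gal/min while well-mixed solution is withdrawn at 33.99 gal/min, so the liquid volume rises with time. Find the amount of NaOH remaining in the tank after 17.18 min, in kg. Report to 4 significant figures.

Total volume: dV/dt = Q_in − Q_out = 37.6600 gal/min, so V(t) = 1282 + 37.6600 t and V(17.18) = 1929.00 gal.
No NaOH enters, so dm/dt = −Q_out · (m/V).
dm/m = −Q_out dt/(V₀ + 37.6600 t); integrating gives ln(m/m₀) = −(Q_out/(Q_in−Q_out)) ln(V/V₀).
m = m₀ (V₀/V)^(Q_out/(Q_in−Q_out)) = 24.92 × (1282/1929.00)^(0.902549) = 17.2344 kg.

17.23 kg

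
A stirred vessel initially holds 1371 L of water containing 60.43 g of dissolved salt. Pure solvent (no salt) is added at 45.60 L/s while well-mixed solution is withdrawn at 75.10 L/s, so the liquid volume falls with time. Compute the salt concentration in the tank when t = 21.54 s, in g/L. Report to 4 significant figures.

Total volume: dV/dt = Q_in − Q_out = -29.5000 L/s, so V(t) = 1371 − 29.5000 t and V(21.54) = 735.570 L.
No salt enters, so dm/dt = −Q_out · (m/V).
dm/m = −Q_out dt/(V₀ − 29.5000 t); integrating gives ln(m/m₀) = −(Q_out/(Q_in−Q_out)) ln(V/V₀).
m = m₀ (V₀/V)^(Q_out/(Q_in−Q_out)) = 60.43 × (1371/735.570)^(-2.54576) = 12.3835 g.
C = m/V = 12.3835/735.570 = 0.0168353 g/L.

0.01684 g/L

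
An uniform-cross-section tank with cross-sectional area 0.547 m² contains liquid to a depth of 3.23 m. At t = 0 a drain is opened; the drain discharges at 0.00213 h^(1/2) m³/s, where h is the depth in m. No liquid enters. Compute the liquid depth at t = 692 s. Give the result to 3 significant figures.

A dh/dt = −Q_out = −0.00213 √h.
∫ h^(−1/2) dh = −(0.00213/A) ∫ dt, giving 2√h = 2√h₀ − (0.00213/A) t.
√h = √3.23 − 0.00213·692/(2·0.547) = 1.7972 − 1.3473 = 0.44991.
h = 0.44991² = 0.20242 m.

0.202 m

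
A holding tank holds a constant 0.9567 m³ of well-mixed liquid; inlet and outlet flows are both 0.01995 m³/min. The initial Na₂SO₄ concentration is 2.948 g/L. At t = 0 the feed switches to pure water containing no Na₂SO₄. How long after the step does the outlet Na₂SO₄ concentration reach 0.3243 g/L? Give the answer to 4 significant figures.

Species balance on the tank: V dC/dt = Q(C_in − C), so τ = V/Q = 47.9549 min.
C(t) = C_in + (C₀ − C_in) e^(−t/τ). Set C = 0.3243 and solve for t:
e^(−t/τ) = (C − C_in)/(C₀ − C_in) = (0.3243 − 0)/(2.948 − 0) = 0.110007
t = −τ ln(…) = 47.9549 × 2.20721 = 105.847 min.

105.8 min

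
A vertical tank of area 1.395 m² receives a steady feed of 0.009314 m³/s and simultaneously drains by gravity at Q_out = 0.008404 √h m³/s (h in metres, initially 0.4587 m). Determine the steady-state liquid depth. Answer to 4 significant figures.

Level balance: A dh/dt = 0.009314 − 0.008404 √h. Setting dh/dt = 0:
Q_in = 0.008404 √h_ss ⇒ √h_ss = 0.009314/0.008404 = 1.10828.
h_ss = 1.10828² = 1.22829 m. (Since h₀ = 0.4587 m < h_ss, the level will rise toward this value.)

1.228 m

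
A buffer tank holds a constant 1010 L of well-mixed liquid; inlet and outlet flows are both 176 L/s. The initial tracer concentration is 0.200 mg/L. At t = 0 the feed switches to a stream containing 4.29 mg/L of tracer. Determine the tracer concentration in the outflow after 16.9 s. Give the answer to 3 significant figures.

Species balance on the tank: V dC/dt = Q(C_in − C).
Rewrite as dC/dt + C/τ = C_in/τ, τ = V/Q = 5.7386 s.
C approaches C_in exponentially: C(t) = C_in + (C₀ − C_in) e^(−t/τ).
C(16.9) = 4.29 + (0.200 − 4.29)·e^(−16.9/5.7386) = 4.29 + (-4.0900)·0.052605 = 4.0748 mg/L.

4.07 mg/L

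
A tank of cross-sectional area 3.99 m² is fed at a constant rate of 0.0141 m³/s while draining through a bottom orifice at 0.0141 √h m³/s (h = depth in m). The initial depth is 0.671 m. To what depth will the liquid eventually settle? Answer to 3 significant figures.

Unsteady balance on liquid volume: A dh/dt = Q_in − 0.0141 √h. At steady state dh/dt = 0:
Q_in = 0.0141 √h_ss ⇒ √h_ss = 0.0141/0.0141 = 1.0000.
h_ss = 1.0000² = 1.0000 m. (Since h₀ = 0.671 m < h_ss, the level will rise toward this value.)

1.00 m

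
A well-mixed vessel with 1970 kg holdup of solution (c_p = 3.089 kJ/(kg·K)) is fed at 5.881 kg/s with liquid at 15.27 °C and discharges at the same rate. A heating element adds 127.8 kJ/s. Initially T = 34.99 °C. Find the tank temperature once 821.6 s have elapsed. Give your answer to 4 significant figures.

23.40 °C

M c_p dT/dt = ṁ c_p (T_in − T) + Q̇.
τ = M/ṁ = 334.977 s; T_ss = T_in + Q̇/(ṁ c_p) = 15.27 + 127.8/(5.881·3.089) = 22.3050 °C.
Integrating: T(t) = T_ss + (T₀ − T_ss) e^(−t/τ).
T(821.6) = 22.3050 + (12.6850)·e^(−821.6/334.977) = 22.3050 + (12.6850)·0.0860604 = 23.3966 °C.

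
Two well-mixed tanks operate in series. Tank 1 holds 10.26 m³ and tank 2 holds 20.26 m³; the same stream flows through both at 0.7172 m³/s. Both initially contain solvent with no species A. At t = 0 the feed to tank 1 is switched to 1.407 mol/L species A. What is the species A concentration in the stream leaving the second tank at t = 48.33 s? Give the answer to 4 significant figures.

0.9411 mol/L

Species balance on tank i: dCᵢ/dt = (Cᵢ₋₁ − Cᵢ)/τᵢ with τᵢ = Vᵢ/Q.
τ₁ = 10.26/0.7172 = 14.3056 s; τ₂ = 20.26/0.7172 = 28.2487 s.
Tank 1: C₁ = C_in(1 − e^(−t/τ₁)). Tank 2 (τ₁ ≠ τ₂): C₂ = C_in[1 − (τ₁ e^(−t/τ₁) − τ₂ e^(−t/τ₂))/(τ₁ − τ₂)].
At t = 48.33: e^(−t/τ₁) = 0.0341023, e^(−t/τ₂) = 0.180708.
C₂ = 1.407·[1 − (14.3056·0.0341023 − 28.2487·0.180708)/(-13.9431)] = 1.407·0.668874 = 0.941106 mol/L.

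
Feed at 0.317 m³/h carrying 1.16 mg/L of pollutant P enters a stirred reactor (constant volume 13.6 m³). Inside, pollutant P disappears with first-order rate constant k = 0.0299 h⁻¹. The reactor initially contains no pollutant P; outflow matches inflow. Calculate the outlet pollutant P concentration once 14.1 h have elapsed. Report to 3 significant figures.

V dC/dt = Q(C_in − C) − k V C.
This is linear with rate a = Q/V + k = 0.053209 h⁻¹.
C_ss = Q C_in/(Q + kV) = 0.50815 mg/L; C(t) = C_ss + (C₀ − C_ss) e^(−a t).
C(14.1) = 0.50815 + (-0.50815)·e^(−0.053209·14.1) = 0.50815 + (-0.50815)·0.47225 = 0.26818 mg/L.

0.268 mg/L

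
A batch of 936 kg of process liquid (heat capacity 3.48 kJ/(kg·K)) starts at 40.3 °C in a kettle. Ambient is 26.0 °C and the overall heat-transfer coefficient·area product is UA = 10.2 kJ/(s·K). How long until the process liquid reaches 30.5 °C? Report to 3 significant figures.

First-law balance (no shaft work): M c_p dT/dt = −UA(T − T_amb).
τ = M c_p/UA = 319.34 s; T_ss = T_amb = 26.000 °C.
T(t) = T_ss + (T₀ − T_ss)e^(−t/τ); set T = 30.5:
t = −τ ln[(T − T_ss)/(T₀ − T_ss)] = −319.34 · ln(0.31469) = 369.22 s.

369 s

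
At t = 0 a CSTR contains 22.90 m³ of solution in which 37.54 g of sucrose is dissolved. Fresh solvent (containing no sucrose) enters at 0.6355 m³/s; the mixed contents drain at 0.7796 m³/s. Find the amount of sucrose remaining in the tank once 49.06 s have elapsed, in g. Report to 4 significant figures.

5.094 g

Let m(t) be the amount of sucrose. Volume: V(t) = V₀ + (Q_in − Q_out) t = 22.90 − 0.144100 t; V(49.06) = 15.8305 m³.
Solute balance: dm/dt = 0 − Q_out C = −Q_out m/V(t).
dm/m = −Q_out dt/(V₀ − 0.144100 t); integrating gives ln(m/m₀) = −(Q_out/(Q_in−Q_out)) ln(V/V₀).
m = m₀ (V₀/V)^(Q_out/(Q_in−Q_out)) = 37.54 × (22.90/15.8305)^(-5.41013) = 5.09357 g.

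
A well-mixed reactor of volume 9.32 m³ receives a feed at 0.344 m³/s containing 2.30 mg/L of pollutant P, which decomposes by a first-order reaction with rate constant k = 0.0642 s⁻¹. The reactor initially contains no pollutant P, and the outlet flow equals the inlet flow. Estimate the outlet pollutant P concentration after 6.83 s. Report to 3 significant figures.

Species balance: V dC/dt = Q C_in − Q C − k V C.
dC/dt = (Q/V) C_in − (Q/V + k) C; effective rate a = Q/V + k = 0.036910 + 0.0642 = 0.10111 s⁻¹.
C_ss = Q C_in/(Q + kV) = 0.83961 mg/L; C(t) = C_ss + (C₀ − C_ss) e^(−a t).
C(6.83) = 0.83961 + (-0.83961)·e^(−0.10111·6.83) = 0.83961 + (-0.83961)·0.50129 = 0.41873 mg/L.

0.419 mg/L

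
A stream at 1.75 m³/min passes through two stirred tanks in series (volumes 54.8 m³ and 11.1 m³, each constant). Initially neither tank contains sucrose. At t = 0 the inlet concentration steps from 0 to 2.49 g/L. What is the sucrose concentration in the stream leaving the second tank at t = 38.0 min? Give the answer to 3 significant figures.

Species balance on tank i: dCᵢ/dt = (Cᵢ₋₁ − Cᵢ)/τᵢ with τᵢ = Vᵢ/Q.
τ₁ = 54.8/1.75 = 31.314 min; τ₂ = 11.1/1.75 = 6.3429 min.
Solving the cascade with C₁(0)=C₂(0)=0 gives C₂(t) = C_in[1 − (τ₁ e^(−t/τ₁) − τ₂ e^(−t/τ₂))/(τ₁ − τ₂)].
At t = 38.0: e^(−t/τ₁) = 0.29715, e^(−t/τ₂) = 0.0025012.
C₂ = 2.49·[1 − (31.314·0.29715 − 6.3429·0.0025012)/(24.971)] = 2.49·0.62800 = 1.5637 g/L.

1.56 g/L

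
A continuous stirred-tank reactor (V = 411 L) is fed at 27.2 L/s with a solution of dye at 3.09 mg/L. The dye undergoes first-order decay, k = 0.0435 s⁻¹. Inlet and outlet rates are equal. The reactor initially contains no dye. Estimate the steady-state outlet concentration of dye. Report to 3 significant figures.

1.86 mg/L

Accumulation = in − out − consumed: V dC/dt = Q C_in − Q C − k V C.
Steady state (dC/dt = 0): C_ss = Q C_in/(Q + kV) = C_in/(1 + kV/Q).
C_ss = 27.2·3.09/(27.2 + 0.0435·411) = 84.048/45.078 = 1.8645 mg/L.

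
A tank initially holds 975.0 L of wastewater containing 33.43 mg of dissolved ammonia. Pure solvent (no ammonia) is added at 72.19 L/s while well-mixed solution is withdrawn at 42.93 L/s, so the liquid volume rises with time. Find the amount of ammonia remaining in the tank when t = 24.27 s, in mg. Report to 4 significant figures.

Let m(t) be the amount of ammonia. Volume: V(t) = V₀ + (Q_in − Q_out) t = 975.0 + 29.2600 t; V(24.27) = 1685.14 L.
No ammonia enters, so dm/dt = −Q_out · (m/V).
Separate: dm/m = −Q_out dt/V(t) ⇒ ln(m/m₀) = −(Q_out/(Q_in−Q_out)) ln(V/V₀).
m = m₀ (V₀/V)^(Q_out/(Q_in−Q_out)) = 33.43 × (975.0/1685.14)^(1.46719) = 14.9791 mg.

14.98 mg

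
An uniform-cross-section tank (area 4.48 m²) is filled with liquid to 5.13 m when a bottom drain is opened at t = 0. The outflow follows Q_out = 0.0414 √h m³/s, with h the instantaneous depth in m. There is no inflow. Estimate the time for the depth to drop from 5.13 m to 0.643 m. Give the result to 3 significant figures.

Unsteady balance on liquid volume: A dh/dt = −0.0414 √h.
∫ h^(−1/2) dh = −(0.0414/A) ∫ dt, giving 2√h = 2√h₀ − (0.0414/A) t.
t = 2A(√h₀ − √h)/0.0414 = 2·4.48·(√5.13 − √0.643)/0.0414
  = 8.9600 × (2.2650 − 0.80187) / 0.0414 = 316.65 s.

317 s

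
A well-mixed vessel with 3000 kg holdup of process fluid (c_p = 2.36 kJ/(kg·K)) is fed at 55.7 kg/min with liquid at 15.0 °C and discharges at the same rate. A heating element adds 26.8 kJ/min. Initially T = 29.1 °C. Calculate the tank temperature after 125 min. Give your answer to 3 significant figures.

16.6 °C

M c_p dT/dt = ṁ c_p (T_in − T) + Q̇.
Rearrange: dT/dt = (T_ss − T)/τ with τ = M/ṁ = 53.860 min and T_ss = T_in + Q̇/(ṁ c_p) = 15.204 °C.
This is linear first-order; T(t) = T_ss + (T₀ − T_ss) e^(−t/τ).
T(125) = 15.204 + (13.896)·e^(−125/53.860) = 15.204 + (13.896)·0.098192 = 16.568 °C.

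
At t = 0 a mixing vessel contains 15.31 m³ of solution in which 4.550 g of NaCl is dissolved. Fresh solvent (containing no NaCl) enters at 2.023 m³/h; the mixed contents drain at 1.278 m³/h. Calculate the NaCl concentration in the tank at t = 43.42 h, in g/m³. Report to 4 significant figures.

Total volume: dV/dt = Q_in − Q_out = 0.745000 m³/h, so V(t) = 15.31 + 0.745000 t and V(43.42) = 47.6579 m³.
No NaCl enters, so dm/dt = −Q_out · (m/V).
dm/m = −Q_out dt/(V₀ + 0.745000 t); integrating gives ln(m/m₀) = −(Q_out/(Q_in−Q_out)) ln(V/V₀).
m = m₀ (V₀/V)^(Q_out/(Q_in−Q_out)) = 4.550 × (15.31/47.6579)^(1.71544) = 0.648675 g.
C = m/V = 0.648675/47.6579 = 0.0136111 g/m³.

0.01361 g/m³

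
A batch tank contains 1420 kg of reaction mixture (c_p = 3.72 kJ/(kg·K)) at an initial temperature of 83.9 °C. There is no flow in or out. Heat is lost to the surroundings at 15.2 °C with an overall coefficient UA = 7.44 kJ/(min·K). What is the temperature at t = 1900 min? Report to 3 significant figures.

M c_p dT/dt = −UA(T − T_amb).
dT/dt = (T_ss − T)/τ with T_ss = T_amb = 15.200 °C, τ = M c_p/UA = 1420·3.72/7.44 = 710.00 min.
This is linear first-order; T(t) = T_ss + (T₀ − T_ss) e^(−t/τ).
T(1900) = 15.200 + (68.700)·0.068834 = 19.929 °C.

19.9 °C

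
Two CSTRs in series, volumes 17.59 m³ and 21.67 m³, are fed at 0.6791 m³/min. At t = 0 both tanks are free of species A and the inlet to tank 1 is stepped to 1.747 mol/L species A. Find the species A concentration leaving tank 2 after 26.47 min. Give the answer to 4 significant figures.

Each tank obeys Vᵢ dCᵢ/dt = Q(Cᵢ₋₁ − Cᵢ), so τᵢ = Vᵢ/Q.
τ₁ = 17.59/0.6791 = 25.9019 min; τ₂ = 21.67/0.6791 = 31.9099 min.
Tank 1: C₁ = C_in(1 − e^(−t/τ₁)). Tank 2 (τ₁ ≠ τ₂): C₂ = C_in[1 − (τ₁ e^(−t/τ₁) − τ₂ e^(−t/τ₂))/(τ₁ − τ₂)].
At t = 26.47: e^(−t/τ₁) = 0.359899, e^(−t/τ₂) = 0.436257.
C₂ = 1.747·[1 − (25.9019·0.359899 − 31.9099·0.436257)/(-6.00795)] = 1.747·0.234543 = 0.409746 mol/L.

0.4097 mol/L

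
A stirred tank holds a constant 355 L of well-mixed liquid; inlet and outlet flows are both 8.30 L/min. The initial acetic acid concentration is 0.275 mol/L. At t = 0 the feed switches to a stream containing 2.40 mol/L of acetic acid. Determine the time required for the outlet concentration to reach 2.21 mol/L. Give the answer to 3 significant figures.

103 min

Species balance on the tank: V dC/dt = Q(C_in − C), so τ = V/Q = 42.771 min.
C(t) = C_in + (C₀ − C_in) e^(−t/τ). Set C = 2.21 and solve for t:
e^(−t/τ) = (C − C_in)/(C₀ − C_in) = (2.21 − 2.40)/(0.275 − 2.40) = 0.089412
t = −τ ln(…) = 42.771 × 2.4145 = 103.27 min.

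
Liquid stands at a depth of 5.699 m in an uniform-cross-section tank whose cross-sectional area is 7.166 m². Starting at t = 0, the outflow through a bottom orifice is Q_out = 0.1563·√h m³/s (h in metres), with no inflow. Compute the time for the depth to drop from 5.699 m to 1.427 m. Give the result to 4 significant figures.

109.4 s

Mass balance (ρ constant): A dh/dt = −0.1563 √h.
∫ h^(−1/2) dh = −(0.1563/A) ∫ dt, giving 2√h = 2√h₀ − (0.1563/A) t.
t = 2A(√h₀ − √h)/0.1563 = 2·7.166·(√5.699 − √1.427)/0.1563
  = 14.3320 × (2.38726 − 1.19457) / 0.1563 = 109.364 s.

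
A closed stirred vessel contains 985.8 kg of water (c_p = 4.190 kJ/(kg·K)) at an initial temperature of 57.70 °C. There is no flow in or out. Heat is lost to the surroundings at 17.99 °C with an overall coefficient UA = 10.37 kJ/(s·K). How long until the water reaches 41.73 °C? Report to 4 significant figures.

204.9 s

Unsteady energy balance on the tank contents: M c_p dT/dt = −UA(T − T_amb).
τ = M c_p/UA = 398.313 s; T_ss = T_amb = 17.9900 °C.
T(t) = T_ss + (T₀ − T_ss)e^(−t/τ); set T = 41.73:
t = −τ ln[(T − T_ss)/(T₀ − T_ss)] = −398.313 · ln(0.597834) = 204.909 s.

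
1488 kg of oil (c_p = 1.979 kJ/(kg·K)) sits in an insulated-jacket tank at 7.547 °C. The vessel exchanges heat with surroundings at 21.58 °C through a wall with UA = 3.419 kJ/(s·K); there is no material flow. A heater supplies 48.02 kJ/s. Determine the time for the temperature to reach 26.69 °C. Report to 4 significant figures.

Unsteady energy balance on the tank contents: M c_p dT/dt = −UA(T − T_amb) + Q̇.
τ = M c_p/UA = 861.290 s; T_ss = T_amb + Q̇/UA = 21.58 + 48.02/3.419 = 35.6250 °C.
T(t) = T_ss + (T₀ − T_ss)e^(−t/τ); set T = 26.69:
t = −τ ln[(T − T_ss)/(T₀ − T_ss)] = −861.290 · ln(0.318222) = 986.184 s.

986.2 s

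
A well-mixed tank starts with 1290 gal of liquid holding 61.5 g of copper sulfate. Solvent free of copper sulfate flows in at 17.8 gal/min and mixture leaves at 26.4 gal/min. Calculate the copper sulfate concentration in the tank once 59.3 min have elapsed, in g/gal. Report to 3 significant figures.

0.0168 g/gal

Let m(t) be the amount of copper sulfate. Volume: V(t) = V₀ + (Q_in − Q_out) t = 1290 − 8.6000 t; V(59.3) = 780.02 gal.
Species balance (pure solvent in): dm/dt = −Q_out · m/V(t).
dm/m = −Q_out dt/(V₀ − 8.6000 t); integrating gives ln(m/m₀) = −(Q_out/(Q_in−Q_out)) ln(V/V₀).
m = m₀ (V₀/V)^(Q_out/(Q_in−Q_out)) = 61.5 × (1290/780.02)^(-3.0698) = 13.127 g.
C = m/V = 13.127/780.02 = 0.016830 g/gal.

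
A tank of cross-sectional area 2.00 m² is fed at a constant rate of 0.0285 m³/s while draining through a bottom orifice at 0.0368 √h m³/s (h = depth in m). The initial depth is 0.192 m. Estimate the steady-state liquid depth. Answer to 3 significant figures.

Mass balance (ρ constant): A dh/dt = Q_in − 0.0368 √h. At steady state dh/dt = 0:
Q_in = 0.0368 √h_ss ⇒ √h_ss = 0.0285/0.0368 = 0.77446.
h_ss = 0.77446² = 0.59978 m. (Since h₀ = 0.192 m < h_ss, the level will rise toward this value.)

0.600 m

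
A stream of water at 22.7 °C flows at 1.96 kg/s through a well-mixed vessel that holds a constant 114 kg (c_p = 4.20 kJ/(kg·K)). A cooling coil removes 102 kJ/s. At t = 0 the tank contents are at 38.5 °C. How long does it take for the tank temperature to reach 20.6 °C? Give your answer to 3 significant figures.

Unsteady energy balance on the tank contents: M c_p dT/dt = ṁ c_p (T_in − T) − 102.
τ = M/ṁ = 58.163 s; T_ss = T_in − Q̇/(ṁ c_p) = 10.309 °C.
T(t) = T_ss + (T₀ − T_ss) e^(−t/τ). Set T = 20.6:
e^(−t/τ) = (20.6 − 10.309)/(38.5 − 10.309) = 0.36504
t = −58.163 · ln(0.36504) = 58.614 s.

58.6 s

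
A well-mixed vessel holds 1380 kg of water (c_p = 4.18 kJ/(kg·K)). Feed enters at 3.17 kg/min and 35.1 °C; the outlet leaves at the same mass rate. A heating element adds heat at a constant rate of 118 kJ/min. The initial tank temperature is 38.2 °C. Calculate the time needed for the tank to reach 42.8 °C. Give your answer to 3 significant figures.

684 min

M c_p dT/dt = ṁ c_p (T_in − T) + Q̇.
τ = M/ṁ = 435.33 min; T_ss = T_in + Q̇/(ṁ c_p) = 44.005 °C.
T(t) = T_ss + (T₀ − T_ss) e^(−t/τ). Set T = 42.8:
e^(−t/τ) = (42.8 − 44.005)/(38.2 − 44.005) = 0.20761
t = −435.33 · ln(0.20761) = 684.37 min.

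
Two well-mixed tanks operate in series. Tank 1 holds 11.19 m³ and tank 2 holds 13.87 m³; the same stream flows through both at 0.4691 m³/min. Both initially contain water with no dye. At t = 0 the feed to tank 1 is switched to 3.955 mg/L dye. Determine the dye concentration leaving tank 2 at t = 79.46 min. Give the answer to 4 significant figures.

Each tank obeys Vᵢ dCᵢ/dt = Q(Cᵢ₋₁ − Cᵢ), so τᵢ = Vᵢ/Q.
τ₁ = 11.19/0.4691 = 23.8542 min; τ₂ = 13.87/0.4691 = 29.5673 min.
Tank 1: C₁ = C_in(1 − e^(−t/τ₁)). Tank 2 (τ₁ ≠ τ₂): C₂ = C_in[1 − (τ₁ e^(−t/τ₁) − τ₂ e^(−t/τ₂))/(τ₁ − τ₂)].
At t = 79.46: e^(−t/τ₁) = 0.0357548, e^(−t/τ₂) = 0.0680555.
C₂ = 3.955·[1 − (23.8542·0.0357548 − 29.5673·0.0680555)/(-5.71307)] = 3.955·0.797077 = 3.15244 mg/L.

3.152 mg/L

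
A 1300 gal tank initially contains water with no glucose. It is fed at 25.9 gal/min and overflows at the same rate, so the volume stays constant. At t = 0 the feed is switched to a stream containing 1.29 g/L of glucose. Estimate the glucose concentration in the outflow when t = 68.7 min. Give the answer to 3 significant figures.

Species balance on the tank: V dC/dt = Q(C_in − C).
Time constant τ = V/Q = 1300/25.9 = 50.193 min.
Solution: C(t) = C_in + (C₀ − C_in) e^(−t/τ).
C(68.7) = 1.29 + (0 − 1.29)·e^(−68.7/50.193) = 1.29 + (-1.2900)·0.25443 = 0.96178 g/L.

0.962 g/L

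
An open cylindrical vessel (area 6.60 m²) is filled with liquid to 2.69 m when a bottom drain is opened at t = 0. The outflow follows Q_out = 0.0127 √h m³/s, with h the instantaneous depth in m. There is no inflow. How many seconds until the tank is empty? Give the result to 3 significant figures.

1700 s

With no inflow, A dh/dt = −0.0127 √h.
Separate and integrate: 2(√h − √h₀) = −(0.0127/A) t.
Set h = 0: 2√h₀ = (0.0127/A) t_empty ⇒ t_empty = 2A√h₀/0.0127.
t_empty = 2·6.60·√2.69/0.0127 = 13.200·1.6401/0.0127 = 1704.7 s.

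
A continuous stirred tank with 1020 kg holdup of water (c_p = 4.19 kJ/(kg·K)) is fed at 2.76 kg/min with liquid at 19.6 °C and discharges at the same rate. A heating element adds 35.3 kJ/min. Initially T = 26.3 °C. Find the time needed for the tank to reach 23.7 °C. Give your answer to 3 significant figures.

461 min

Heat balance on the well-mixed liquid: M c_p dT/dt = ṁ c_p (T_in − T) + 35.3.
τ = M/ṁ = 369.57 min; T_ss = T_in + Q̇/(ṁ c_p) = 22.652 °C.
T(t) = T_ss + (T₀ − T_ss) e^(−t/τ). Set T = 23.7:
e^(−t/τ) = (23.7 − 22.652)/(26.3 − 22.652) = 0.28719
t = −369.57 · ln(0.28719) = 461.08 min.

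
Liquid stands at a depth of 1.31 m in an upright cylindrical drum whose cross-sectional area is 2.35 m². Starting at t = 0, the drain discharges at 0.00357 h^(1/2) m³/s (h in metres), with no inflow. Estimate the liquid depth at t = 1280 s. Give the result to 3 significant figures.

A dh/dt = −Q_out = −0.00357 √h.
∫ h^(−1/2) dh = −(0.00357/A) ∫ dt, giving 2√h = 2√h₀ − (0.00357/A) t.
√h = √1.31 − 0.00357·1280/(2·2.35) = 1.1446 − 0.97226 = 0.17230.
h = 0.17230² = 0.029686 m.

0.0297 m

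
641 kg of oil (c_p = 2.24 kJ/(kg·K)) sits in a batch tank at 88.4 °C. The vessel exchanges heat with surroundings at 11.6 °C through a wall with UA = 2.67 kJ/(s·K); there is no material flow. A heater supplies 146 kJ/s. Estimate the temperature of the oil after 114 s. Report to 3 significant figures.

84.2 °C

Energy balance: M c_p dT/dt = −UA(T − T_amb) + Q̇.
dT/dt = (T_ss − T)/τ with T_ss = T_amb + Q̇/UA = 11.6 + 146/2.67 = 66.282 °C, τ = M c_p/UA = 641·2.24/2.67 = 537.77 s.
T approaches T_ss exponentially: T(t) = T_ss + (T₀ − T_ss) e^(−t/τ).
T(114) = 66.282 + (22.118)·0.80897 = 84.175 °C.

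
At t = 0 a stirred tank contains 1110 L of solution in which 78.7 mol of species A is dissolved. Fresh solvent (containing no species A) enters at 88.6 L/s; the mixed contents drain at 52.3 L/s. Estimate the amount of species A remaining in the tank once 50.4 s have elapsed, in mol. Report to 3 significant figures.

Total volume: dV/dt = Q_in − Q_out = 36.300 L/s, so V(t) = 1110 + 36.300 t and V(50.4) = 2939.5 L.
Species balance (pure solvent in): dm/dt = −Q_out · m/V(t).
dm/m = −Q_out dt/(V₀ + 36.300 t); integrating gives ln(m/m₀) = −(Q_out/(Q_in−Q_out)) ln(V/V₀).
m = m₀ (V₀/V)^(Q_out/(Q_in−Q_out)) = 78.7 × (1110/2939.5)^(1.4408) = 19.346 mol.

19.3 mol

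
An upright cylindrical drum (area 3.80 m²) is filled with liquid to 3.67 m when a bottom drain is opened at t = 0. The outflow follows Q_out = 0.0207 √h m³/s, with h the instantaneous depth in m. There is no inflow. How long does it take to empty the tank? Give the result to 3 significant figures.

703 s

A dh/dt = −Q_out = −0.0207 √h.
This is separable: 2 d(√h)/dt = −0.0207/A, so √h = √h₀ − (0.0207/(2A)) t.
Tank is empty when √h = 0: t_empty = 2A√h₀/0.0207.
t_empty = 2·3.80·√3.67/0.0207 = 7.6000·1.9157/0.0207 = 703.36 s.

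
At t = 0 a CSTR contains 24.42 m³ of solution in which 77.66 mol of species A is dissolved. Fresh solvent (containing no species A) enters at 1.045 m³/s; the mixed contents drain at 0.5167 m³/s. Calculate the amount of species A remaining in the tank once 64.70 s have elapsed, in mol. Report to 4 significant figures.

Let m(t) be the amount of species A. Volume: V(t) = V₀ + (Q_in − Q_out) t = 24.42 + 0.528300 t; V(64.70) = 58.6010 m³.
Solute balance: dm/dt = 0 − Q_out C = −Q_out m/V(t).
dm/m = −Q_out dt/(V₀ + 0.528300 t); integrating gives ln(m/m₀) = −(Q_out/(Q_in−Q_out)) ln(V/V₀).
m = m₀ (V₀/V)^(Q_out/(Q_in−Q_out)) = 77.66 × (24.42/58.6010)^(0.978043) = 32.9902 mol.

32.99 mol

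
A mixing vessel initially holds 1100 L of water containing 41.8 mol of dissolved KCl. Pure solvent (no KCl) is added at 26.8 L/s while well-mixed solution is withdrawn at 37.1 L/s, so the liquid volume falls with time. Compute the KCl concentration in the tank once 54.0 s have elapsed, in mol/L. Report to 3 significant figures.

Total volume: dV/dt = Q_in − Q_out = -10.300 L/s, so V(t) = 1100 − 10.300 t and V(54.0) = 543.80 L.
No KCl enters, so dm/dt = −Q_out · (m/V).
dm/m = −Q_out dt/(V₀ − 10.300 t); integrating gives ln(m/m₀) = −(Q_out/(Q_in−Q_out)) ln(V/V₀).
m = m₀ (V₀/V)^(Q_out/(Q_in−Q_out)) = 41.8 × (1100/543.80)^(-3.6019) = 3.3048 mol.
C = m/V = 3.3048/543.80 = 0.0060773 mol/L.

0.00608 mol/L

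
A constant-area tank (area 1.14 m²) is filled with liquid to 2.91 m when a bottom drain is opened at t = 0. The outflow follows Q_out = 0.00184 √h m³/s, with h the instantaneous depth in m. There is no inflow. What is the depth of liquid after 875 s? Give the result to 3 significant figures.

0.999 m

With no inflow, A dh/dt = −0.00184 √h.
This is separable: 2 d(√h)/dt = −0.00184/A, so √h = √h₀ − (0.00184/(2A)) t.
√h = √2.91 − 0.00184·875/(2·1.14) = 1.7059 − 0.70614 = 0.99973.
h = 0.99973² = 0.99946 m.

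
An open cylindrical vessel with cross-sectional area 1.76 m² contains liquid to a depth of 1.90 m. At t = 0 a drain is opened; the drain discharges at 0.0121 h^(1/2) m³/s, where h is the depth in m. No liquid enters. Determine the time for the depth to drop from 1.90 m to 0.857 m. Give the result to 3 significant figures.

132 s

A dh/dt = −Q_out = −0.0121 √h.
This is separable: 2 d(√h)/dt = −0.0121/A, so √h = √h₀ − (0.0121/(2A)) t.
t = 2A(√h₀ − √h)/0.0121 = 2·1.76·(√1.90 − √0.857)/0.0121
  = 3.5200 × (1.3784 − 0.92574) / 0.0121 = 131.68 s.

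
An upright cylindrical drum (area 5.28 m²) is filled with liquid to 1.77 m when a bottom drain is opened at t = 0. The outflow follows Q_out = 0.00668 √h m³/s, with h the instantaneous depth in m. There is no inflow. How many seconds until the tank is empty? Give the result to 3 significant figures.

Mass balance (ρ constant): A dh/dt = −0.00668 √h.
This is separable: 2 d(√h)/dt = −0.00668/A, so √h = √h₀ − (0.00668/(2A)) t.
Set h = 0: 2√h₀ = (0.00668/A) t_empty ⇒ t_empty = 2A√h₀/0.00668.
t_empty = 2·5.28·√1.77/0.00668 = 10.560·1.3304/0.00668 = 2103.2 s.

2100 s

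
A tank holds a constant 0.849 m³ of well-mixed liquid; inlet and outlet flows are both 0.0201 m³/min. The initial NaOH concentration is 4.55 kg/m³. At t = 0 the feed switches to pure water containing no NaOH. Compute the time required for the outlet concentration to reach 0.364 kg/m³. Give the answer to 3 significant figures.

Accumulation = in − out for the solute gives V dC/dt = Q(C_in − C), so τ = V/Q = 42.239 min.
C(t) = C_in + (C₀ − C_in) e^(−t/τ). Set C = 0.364 and solve for t:
e^(−t/τ) = (C − C_in)/(C₀ − C_in) = (0.364 − 0)/(4.55 − 0) = 0.080000
t = −τ ln(…) = 42.239 × 2.5257 = 106.68 min.

107 min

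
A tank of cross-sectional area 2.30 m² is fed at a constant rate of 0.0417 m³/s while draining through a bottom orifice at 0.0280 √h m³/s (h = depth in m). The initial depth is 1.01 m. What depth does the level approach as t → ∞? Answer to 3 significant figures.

A dh/dt = Q_in − 0.0280 √h. Steady state requires inflow = outflow:
Q_in = 0.0280 √h_ss ⇒ √h_ss = 0.0417/0.0280 = 1.4893.
h_ss = 1.4893² = 2.2180 m. (Since h₀ = 1.01 m < h_ss, the level will rise toward this value.)

2.22 m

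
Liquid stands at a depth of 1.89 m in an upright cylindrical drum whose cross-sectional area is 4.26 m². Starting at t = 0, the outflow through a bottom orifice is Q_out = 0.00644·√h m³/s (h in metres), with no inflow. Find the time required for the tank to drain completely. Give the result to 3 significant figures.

A dh/dt = −Q_out = −0.00644 √h.
Separate and integrate: 2(√h − √h₀) = −(0.00644/A) t.
Tank is empty when √h = 0: t_empty = 2A√h₀/0.00644.
t_empty = 2·4.26·√1.89/0.00644 = 8.5200·1.3748/0.00644 = 1818.8 s.

1820 s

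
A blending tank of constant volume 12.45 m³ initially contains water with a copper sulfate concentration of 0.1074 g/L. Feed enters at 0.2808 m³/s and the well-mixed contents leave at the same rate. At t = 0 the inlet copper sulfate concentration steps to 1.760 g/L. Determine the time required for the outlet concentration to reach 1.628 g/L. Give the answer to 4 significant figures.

Species balance: V dC/dt = Q(C_in − C) ⇒ τ = V/Q = 44.3376 s.
C(t) = C_in + (C₀ − C_in) e^(−t/τ). Set C = 1.628 and solve for t:
e^(−t/τ) = (C − C_in)/(C₀ − C_in) = (1.628 − 1.760)/(0.1074 − 1.760) = 0.0798741
t = −τ ln(…) = 44.3376 × 2.52730 = 112.055 s.

112.1 s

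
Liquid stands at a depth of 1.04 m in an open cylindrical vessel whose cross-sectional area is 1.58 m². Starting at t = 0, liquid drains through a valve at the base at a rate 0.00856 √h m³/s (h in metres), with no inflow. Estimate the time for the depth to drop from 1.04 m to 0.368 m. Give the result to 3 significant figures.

With no inflow, A dh/dt = −0.00856 √h.
This is separable: 2 d(√h)/dt = −0.00856/A, so √h = √h₀ − (0.00856/(2A)) t.
t = 2A(√h₀ − √h)/0.00856 = 2·1.58·(√1.04 − √0.368)/0.00856
  = 3.1600 × (1.0198 − 0.60663) / 0.00856 = 152.53 s.

153 s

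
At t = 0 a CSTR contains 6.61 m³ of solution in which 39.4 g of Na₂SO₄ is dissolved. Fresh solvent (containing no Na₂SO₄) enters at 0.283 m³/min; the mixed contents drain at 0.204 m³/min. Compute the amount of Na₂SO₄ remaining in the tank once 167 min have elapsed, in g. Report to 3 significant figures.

Total volume: dV/dt = Q_in − Q_out = 0.079000 m³/min, so V(t) = 6.61 + 0.079000 t and V(167) = 19.803 m³.
Species balance (pure solvent in): dm/dt = −Q_out · m/V(t).
Separate: dm/m = −Q_out dt/V(t) ⇒ ln(m/m₀) = −(Q_out/(Q_in−Q_out)) ln(V/V₀).
m = m₀ (V₀/V)^(Q_out/(Q_in−Q_out)) = 39.4 × (6.61/19.803)^(2.5823) = 2.3172 g.

2.32 g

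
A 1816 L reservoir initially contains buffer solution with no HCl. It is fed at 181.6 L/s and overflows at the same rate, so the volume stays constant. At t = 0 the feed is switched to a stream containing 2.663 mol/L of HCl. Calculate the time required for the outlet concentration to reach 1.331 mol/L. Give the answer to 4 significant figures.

Species balance: V dC/dt = Q(C_in − C) ⇒ τ = V/Q = 10.0000 s.
C(t) = C_in + (C₀ − C_in) e^(−t/τ). Set C = 1.331 and solve for t:
e^(−t/τ) = (C − C_in)/(C₀ − C_in) = (1.331 − 2.663)/(0 − 2.663) = 0.500188
t = −τ ln(…) = 10.0000 × 0.692772 = 6.92772 s.

6.928 s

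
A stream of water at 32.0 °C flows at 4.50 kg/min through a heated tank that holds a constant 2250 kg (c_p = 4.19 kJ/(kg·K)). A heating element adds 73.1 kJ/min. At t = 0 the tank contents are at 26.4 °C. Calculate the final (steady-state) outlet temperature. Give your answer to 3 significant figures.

Unsteady energy balance on the tank contents: M c_p dT/dt = ṁ c_p (T_in − T) + 73.1.
At steady state dT/dt = 0 ⇒ T_ss = T_in + Q̇/(ṁ c_p) = 32.0 + 73.1/(4.50·4.19) = 35.877 °C.

35.9 °C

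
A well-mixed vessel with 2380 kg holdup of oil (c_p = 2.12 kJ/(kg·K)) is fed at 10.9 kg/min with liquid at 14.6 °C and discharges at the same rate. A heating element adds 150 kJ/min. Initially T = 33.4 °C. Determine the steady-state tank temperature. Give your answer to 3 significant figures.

21.1 °C

M c_p dT/dt = ṁ c_p (T_in − T) + Q̇.
At steady state dT/dt = 0 ⇒ T_ss = T_in + Q̇/(ṁ c_p) = 14.6 + 150/(10.9·2.12) = 21.091 °C.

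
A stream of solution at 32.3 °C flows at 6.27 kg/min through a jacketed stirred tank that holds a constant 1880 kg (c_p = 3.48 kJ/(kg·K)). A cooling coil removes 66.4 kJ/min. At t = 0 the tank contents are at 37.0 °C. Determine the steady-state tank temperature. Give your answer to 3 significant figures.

29.3 °C

M c_p dT/dt = ṁ c_p (T_in − T) − Q̇.
At steady state dT/dt = 0 ⇒ T_ss = T_in − Q̇/(ṁ c_p) = 32.3 − 66.4/(6.27·3.48) = 29.257 °C.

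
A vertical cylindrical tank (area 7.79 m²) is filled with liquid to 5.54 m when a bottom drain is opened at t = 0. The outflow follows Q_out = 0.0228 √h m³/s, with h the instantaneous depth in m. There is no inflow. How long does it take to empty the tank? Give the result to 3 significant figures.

1610 s

With no inflow, A dh/dt = −0.0228 √h.
∫ h^(−1/2) dh = −(0.0228/A) ∫ dt, giving 2√h = 2√h₀ − (0.0228/A) t.
Set h = 0: 2√h₀ = (0.0228/A) t_empty ⇒ t_empty = 2A√h₀/0.0228.
t_empty = 2·7.79·√5.54/0.0228 = 15.580·2.3537/0.0228 = 1608.4 s.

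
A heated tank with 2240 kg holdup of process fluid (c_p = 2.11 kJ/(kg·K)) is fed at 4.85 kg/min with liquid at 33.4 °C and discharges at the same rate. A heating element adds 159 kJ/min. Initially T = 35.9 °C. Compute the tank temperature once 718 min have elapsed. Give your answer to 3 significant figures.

M c_p dT/dt = ṁ c_p (T_in − T) + Q̇.
Rearrange: dT/dt = (T_ss − T)/τ with τ = M/ṁ = 461.86 min and T_ss = T_in + Q̇/(ṁ c_p) = 48.937 °C.
Solution: T(t) = T_ss + (T₀ − T_ss) e^(−t/τ).
T(718) = 48.937 + (-13.037)·e^(−718/461.86) = 48.937 + (-13.037)·0.21127 = 46.183 °C.

46.2 °C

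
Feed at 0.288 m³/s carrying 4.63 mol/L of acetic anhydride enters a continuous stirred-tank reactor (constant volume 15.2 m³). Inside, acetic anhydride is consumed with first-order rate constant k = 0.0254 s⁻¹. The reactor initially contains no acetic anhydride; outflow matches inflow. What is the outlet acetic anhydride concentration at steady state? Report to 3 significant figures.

1.98 mol/L

V dC/dt = Q(C_in − C) − k V C.
At steady state: 0 = Q C_in − (Q + kV) C_ss, so C_ss = Q C_in/(Q + kV).
C_ss = 0.288·4.63/(0.288 + 0.0254·15.2) = 1.3334/0.67408 = 1.9782 mol/L.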